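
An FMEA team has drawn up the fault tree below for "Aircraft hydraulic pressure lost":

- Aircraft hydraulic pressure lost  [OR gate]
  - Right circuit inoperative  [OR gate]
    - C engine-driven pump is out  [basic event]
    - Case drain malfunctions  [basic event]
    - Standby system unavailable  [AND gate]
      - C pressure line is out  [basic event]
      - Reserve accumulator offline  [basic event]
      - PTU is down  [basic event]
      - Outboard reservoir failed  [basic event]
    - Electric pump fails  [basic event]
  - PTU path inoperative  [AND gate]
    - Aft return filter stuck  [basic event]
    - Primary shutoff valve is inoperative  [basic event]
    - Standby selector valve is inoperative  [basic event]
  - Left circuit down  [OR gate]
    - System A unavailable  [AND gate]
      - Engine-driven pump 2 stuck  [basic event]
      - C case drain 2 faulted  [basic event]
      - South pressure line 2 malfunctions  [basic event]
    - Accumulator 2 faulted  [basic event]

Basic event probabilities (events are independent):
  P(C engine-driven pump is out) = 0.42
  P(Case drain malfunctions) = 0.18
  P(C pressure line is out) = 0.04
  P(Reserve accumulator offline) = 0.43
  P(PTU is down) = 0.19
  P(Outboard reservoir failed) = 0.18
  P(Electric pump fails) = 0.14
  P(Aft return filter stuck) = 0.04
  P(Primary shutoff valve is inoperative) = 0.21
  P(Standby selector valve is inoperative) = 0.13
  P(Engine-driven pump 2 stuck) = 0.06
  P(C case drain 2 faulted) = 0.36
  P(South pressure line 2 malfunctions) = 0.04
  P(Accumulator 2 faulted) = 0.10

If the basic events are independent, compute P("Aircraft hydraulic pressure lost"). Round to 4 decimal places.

0.6328

P(Standby system unavailable) [AND] = 0.04 × 0.43 × 0.19 × 0.18 = 0.000588
P(Right circuit inoperative) [OR] = 1 − (1−0.42) × (1−0.18) × (1−0.000588) × (1−0.14) = 0.591225
P(PTU path inoperative) [AND] = 0.04 × 0.21 × 0.13 = 0.001092
P(System A unavailable) [AND] = 0.06 × 0.36 × 0.04 = 0.000864
P(Left circuit down) [OR] = 1 − (1−0.000864) × (1−0.10) = 0.100778
P(Aircraft hydraulic pressure lost) [OR] = 1 − (1−0.591225) × (1−0.001092) × (1−0.100778) = 0.632822
Rounded to 4 decimal places: P(Aircraft hydraulic pressure lost) ≈ 0.6328.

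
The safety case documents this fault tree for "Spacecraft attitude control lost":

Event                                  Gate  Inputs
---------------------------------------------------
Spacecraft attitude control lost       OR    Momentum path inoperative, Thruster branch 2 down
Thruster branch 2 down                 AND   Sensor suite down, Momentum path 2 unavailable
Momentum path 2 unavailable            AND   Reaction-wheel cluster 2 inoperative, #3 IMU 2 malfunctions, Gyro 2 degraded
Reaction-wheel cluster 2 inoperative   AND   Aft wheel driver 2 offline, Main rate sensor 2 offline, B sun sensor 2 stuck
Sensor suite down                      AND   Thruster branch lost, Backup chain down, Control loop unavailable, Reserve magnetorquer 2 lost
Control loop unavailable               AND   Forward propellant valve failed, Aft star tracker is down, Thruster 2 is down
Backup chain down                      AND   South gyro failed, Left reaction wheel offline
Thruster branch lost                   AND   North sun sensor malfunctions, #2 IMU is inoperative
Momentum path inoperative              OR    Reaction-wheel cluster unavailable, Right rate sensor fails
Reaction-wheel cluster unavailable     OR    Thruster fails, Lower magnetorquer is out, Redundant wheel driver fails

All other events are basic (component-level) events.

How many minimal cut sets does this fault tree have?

5

Reaction-wheel cluster unavailable [OR]: union of children's cut sets → 3 cut set(s).
Momentum path inoperative [OR]: union of children's cut sets → 4 cut set(s).
Thruster branch lost [AND]: one cut set from each child combined → 1 × 1 = 1 cut set(s).
Backup chain down [AND]: one cut set from each child combined → 1 × 1 = 1 cut set(s).
Control loop unavailable [AND]: one cut set from each child combined → 1 × 1 × 1 = 1 cut set(s).
Sensor suite down [AND]: one cut set from each child combined → 1 × 1 × 1 × 1 = 1 cut set(s).
Reaction-wheel cluster 2 inoperative [AND]: one cut set from each child combined → 1 × 1 × 1 = 1 cut set(s).
Momentum path 2 unavailable [AND]: one cut set from each child combined → 1 × 1 × 1 = 1 cut set(s).
Thruster branch 2 down [AND]: one cut set from each child combined → 1 × 1 = 1 cut set(s).
Spacecraft attitude control lost [OR]: union of children's cut sets → 5 cut set(s).
Minimal cut sets: {Thruster fails}; {Lower magnetorquer is out}; {Redundant wheel driver fails}; {Right rate sensor fails}; {#2 IMU is inoperative, #3 IMU 2 malfunctions, Aft star tracker is down, Aft wheel driver 2 offline, B sun sensor 2 stuck, Forward propellant valve failed, Gyro 2 degraded, Left reaction wheel offline, Main rate sensor 2 offline, North sun sensor malfunctions, Reserve magnetorquer 2 lost, South gyro failed, Thruster 2 is down}.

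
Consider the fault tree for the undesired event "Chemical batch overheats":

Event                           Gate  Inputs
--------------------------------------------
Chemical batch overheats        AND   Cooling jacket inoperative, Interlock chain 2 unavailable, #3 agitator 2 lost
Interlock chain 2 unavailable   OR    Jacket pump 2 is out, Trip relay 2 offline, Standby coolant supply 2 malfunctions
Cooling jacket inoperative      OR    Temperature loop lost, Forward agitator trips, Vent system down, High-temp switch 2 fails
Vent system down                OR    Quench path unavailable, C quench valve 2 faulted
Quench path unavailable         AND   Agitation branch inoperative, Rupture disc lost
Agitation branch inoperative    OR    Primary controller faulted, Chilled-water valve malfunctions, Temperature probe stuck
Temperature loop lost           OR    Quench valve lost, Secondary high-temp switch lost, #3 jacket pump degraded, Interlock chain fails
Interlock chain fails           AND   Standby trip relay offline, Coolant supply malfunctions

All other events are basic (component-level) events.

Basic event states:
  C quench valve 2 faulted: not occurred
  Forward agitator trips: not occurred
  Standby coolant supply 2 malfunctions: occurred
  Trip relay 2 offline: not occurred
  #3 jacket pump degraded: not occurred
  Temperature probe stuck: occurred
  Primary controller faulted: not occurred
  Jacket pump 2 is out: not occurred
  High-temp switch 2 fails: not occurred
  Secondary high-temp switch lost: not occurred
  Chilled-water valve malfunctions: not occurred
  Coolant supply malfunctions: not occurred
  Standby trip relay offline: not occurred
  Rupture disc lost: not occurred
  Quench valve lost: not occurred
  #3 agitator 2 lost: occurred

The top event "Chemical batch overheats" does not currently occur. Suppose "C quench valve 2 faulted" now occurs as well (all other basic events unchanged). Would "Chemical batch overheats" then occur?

Yes

Counterfactual: set "C quench valve 2 faulted" to occurred.
Interlock chain fails [AND]: Standby trip relay offline=not, Coolant supply malfunctions=not → not all inputs occur → does not occur.
Temperature loop lost [OR]: Quench valve lost=not, Secondary high-temp switch lost=not, #3 jacket pump degraded=not, Interlock chain fails=not → no input occurs → does not occur.
Agitation branch inoperative [OR]: Primary controller faulted=not, Chilled-water valve malfunctions=not, Temperature probe stuck=occurs → at least one input occurs → occurs.
Quench path unavailable [AND]: Agitation branch inoperative=occurs, Rupture disc lost=not → not all inputs occur → does not occur.
Vent system down [OR]: Quench path unavailable=not, C quench valve 2 faulted=occurs → at least one input occurs → occurs.
Cooling jacket inoperative [OR]: Temperature loop lost=not, Forward agitator trips=not, Vent system down=occurs, High-temp switch 2 fails=not → at least one input occurs → occurs.
Interlock chain 2 unavailable [OR]: Jacket pump 2 is out=not, Trip relay 2 offline=not, Standby coolant supply 2 malfunctions=occurs → at least one input occurs → occurs.
Chemical batch overheats [AND]: Cooling jacket inoperative=occurs, Interlock chain 2 unavailable=occurs, #3 agitator 2 lost=occurs → all inputs occur → occurs.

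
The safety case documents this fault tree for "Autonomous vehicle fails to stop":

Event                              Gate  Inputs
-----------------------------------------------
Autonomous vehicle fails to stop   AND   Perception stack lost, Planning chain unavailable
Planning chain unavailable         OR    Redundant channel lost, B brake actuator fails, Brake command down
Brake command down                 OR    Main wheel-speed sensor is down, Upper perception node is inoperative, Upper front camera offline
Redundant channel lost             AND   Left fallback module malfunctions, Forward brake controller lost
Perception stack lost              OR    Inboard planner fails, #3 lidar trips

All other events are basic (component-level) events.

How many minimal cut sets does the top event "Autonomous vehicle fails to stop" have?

10

Perception stack lost [OR]: union of children's cut sets → 2 cut set(s).
Redundant channel lost [AND]: one cut set from each child combined → 1 × 1 = 1 cut set(s).
Brake command down [OR]: union of children's cut sets → 3 cut set(s).
Planning chain unavailable [OR]: union of children's cut sets → 5 cut set(s).
Autonomous vehicle fails to stop [AND]: one cut set from each child combined → 2 × 5 = 10 cut set(s).
Minimal cut sets: {Forward brake controller lost, Inboard planner fails, Left fallback module malfunctions}; {B brake actuator fails, Inboard planner fails}; {Inboard planner fails, Main wheel-speed sensor is down}; {Inboard planner fails, Upper perception node is inoperative}; {Inboard planner fails, Upper front camera offline}; {#3 lidar trips, Forward brake controller lost, Left fallback module malfunctions}; {#3 lidar trips, B brake actuator fails}; {#3 lidar trips, Main wheel-speed sensor is down}; {#3 lidar trips, Upper perception node is inoperative}; {#3 lidar trips, Upper front camera offline}.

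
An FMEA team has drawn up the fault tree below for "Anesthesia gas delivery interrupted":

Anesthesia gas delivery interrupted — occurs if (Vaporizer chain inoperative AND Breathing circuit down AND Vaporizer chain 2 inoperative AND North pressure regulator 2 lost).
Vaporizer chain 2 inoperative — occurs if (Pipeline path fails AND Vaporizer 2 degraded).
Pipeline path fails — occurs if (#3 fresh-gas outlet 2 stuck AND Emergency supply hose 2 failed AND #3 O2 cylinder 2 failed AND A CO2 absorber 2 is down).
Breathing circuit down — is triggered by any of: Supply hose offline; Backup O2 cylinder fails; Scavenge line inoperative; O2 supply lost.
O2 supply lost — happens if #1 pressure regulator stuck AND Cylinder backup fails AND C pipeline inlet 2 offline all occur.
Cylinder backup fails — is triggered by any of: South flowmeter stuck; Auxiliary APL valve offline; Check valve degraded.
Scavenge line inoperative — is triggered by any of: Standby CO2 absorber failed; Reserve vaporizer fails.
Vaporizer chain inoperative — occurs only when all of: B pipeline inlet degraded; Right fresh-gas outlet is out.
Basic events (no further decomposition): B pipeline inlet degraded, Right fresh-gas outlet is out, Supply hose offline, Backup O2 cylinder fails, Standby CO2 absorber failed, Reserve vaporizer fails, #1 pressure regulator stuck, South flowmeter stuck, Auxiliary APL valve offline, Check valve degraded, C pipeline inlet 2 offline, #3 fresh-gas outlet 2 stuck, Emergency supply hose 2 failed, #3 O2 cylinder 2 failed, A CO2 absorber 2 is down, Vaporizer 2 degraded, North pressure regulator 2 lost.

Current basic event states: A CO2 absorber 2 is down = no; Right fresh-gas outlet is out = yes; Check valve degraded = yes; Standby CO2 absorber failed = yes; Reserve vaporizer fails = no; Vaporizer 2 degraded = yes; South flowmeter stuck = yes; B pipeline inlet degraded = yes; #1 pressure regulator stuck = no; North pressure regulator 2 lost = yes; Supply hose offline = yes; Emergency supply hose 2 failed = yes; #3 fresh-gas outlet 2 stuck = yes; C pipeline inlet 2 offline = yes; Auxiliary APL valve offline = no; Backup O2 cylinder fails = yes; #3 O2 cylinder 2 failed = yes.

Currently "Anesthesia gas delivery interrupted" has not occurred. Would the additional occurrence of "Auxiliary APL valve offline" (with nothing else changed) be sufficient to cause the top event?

Counterfactual: set "Auxiliary APL valve offline" to occurred.
Vaporizer chain inoperative [AND]: B pipeline inlet degraded=occurs, Right fresh-gas outlet is out=occurs → all inputs occur → occurs.
Scavenge line inoperative [OR]: Standby CO2 absorber failed=occurs, Reserve vaporizer fails=not → at least one input occurs → occurs.
Cylinder backup fails [OR]: South flowmeter stuck=occurs, Auxiliary APL valve offline=occurs, Check valve degraded=occurs → at least one input occurs → occurs.
O2 supply lost [AND]: #1 pressure regulator stuck=not, Cylinder backup fails=occurs, C pipeline inlet 2 offline=occurs → not all inputs occur → does not occur.
Breathing circuit down [OR]: Supply hose offline=occurs, Backup O2 cylinder fails=occurs, Scavenge line inoperative=occurs, O2 supply lost=not → at least one input occurs → occurs.
Pipeline path fails [AND]: #3 fresh-gas outlet 2 stuck=occurs, Emergency supply hose 2 failed=occurs, #3 O2 cylinder 2 failed=occurs, A CO2 absorber 2 is down=not → not all inputs occur → does not occur.
Vaporizer chain 2 inoperative [AND]: Pipeline path fails=not, Vaporizer 2 degraded=occurs → not all inputs occur → does not occur.
Anesthesia gas delivery interrupted [AND]: Vaporizer chain inoperative=occurs, Breathing circuit down=occurs, Vaporizer chain 2 inoperative=not, North pressure regulator 2 lost=occurs → not all inputs occur → does not occur.

No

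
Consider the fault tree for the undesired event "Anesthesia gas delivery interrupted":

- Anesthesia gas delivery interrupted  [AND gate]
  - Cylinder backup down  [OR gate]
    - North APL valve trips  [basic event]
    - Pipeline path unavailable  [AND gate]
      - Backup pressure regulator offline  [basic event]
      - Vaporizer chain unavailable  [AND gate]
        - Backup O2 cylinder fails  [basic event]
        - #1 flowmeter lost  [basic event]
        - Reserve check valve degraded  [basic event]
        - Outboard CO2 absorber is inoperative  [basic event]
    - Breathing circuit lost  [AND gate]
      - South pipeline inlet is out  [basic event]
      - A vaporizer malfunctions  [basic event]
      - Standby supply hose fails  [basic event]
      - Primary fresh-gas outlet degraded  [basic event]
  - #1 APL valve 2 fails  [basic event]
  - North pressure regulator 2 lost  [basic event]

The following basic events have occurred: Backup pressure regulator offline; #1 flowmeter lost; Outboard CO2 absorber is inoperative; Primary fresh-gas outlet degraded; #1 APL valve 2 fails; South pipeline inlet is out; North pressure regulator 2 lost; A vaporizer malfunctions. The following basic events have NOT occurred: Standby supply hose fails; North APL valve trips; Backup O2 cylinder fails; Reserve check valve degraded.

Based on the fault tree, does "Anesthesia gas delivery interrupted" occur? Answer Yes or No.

No

Vaporizer chain unavailable [AND]: Backup O2 cylinder fails=not, #1 flowmeter lost=occurs, Reserve check valve degraded=not, Outboard CO2 absorber is inoperative=occurs → not all inputs occur → does not occur.
Pipeline path unavailable [AND]: Backup pressure regulator offline=occurs, Vaporizer chain unavailable=not → not all inputs occur → does not occur.
Breathing circuit lost [AND]: South pipeline inlet is out=occurs, A vaporizer malfunctions=occurs, Standby supply hose fails=not, Primary fresh-gas outlet degraded=occurs → not all inputs occur → does not occur.
Cylinder backup down [OR]: North APL valve trips=not, Pipeline path unavailable=not, Breathing circuit lost=not → no input occurs → does not occur.
Anesthesia gas delivery interrupted [AND]: Cylinder backup down=not, #1 APL valve 2 fails=occurs, North pressure regulator 2 lost=occurs → not all inputs occur → does not occur.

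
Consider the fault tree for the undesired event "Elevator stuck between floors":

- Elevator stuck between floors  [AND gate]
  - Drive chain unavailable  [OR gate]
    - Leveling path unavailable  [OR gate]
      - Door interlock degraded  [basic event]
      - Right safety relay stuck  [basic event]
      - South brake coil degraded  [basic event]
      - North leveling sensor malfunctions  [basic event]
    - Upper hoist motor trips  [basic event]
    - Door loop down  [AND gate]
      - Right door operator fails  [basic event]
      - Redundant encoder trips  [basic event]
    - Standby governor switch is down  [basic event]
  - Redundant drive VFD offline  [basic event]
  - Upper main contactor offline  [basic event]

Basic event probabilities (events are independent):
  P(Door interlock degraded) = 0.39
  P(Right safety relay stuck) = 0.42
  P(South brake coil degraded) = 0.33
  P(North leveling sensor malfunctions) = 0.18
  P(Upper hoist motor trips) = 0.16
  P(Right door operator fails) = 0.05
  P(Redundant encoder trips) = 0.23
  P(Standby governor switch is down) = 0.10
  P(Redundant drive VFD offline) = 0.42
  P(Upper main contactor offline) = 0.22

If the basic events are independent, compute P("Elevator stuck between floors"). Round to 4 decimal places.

0.0790

P(Leveling path unavailable) [OR] = 1 − (1−0.39) × (1−0.42) × (1−0.33) × (1−0.18) = 0.805622
P(Door loop down) [AND] = 0.05 × 0.23 = 0.011500
P(Drive chain unavailable) [OR] = 1 − (1−0.805622) × (1−0.16) × (1−0.011500) × (1−0.10) = 0.854740
P(Elevator stuck between floors) [AND] = 0.854740 × 0.42 × 0.22 = 0.078978
Rounded to 4 decimal places: P(Elevator stuck between floors) ≈ 0.0790.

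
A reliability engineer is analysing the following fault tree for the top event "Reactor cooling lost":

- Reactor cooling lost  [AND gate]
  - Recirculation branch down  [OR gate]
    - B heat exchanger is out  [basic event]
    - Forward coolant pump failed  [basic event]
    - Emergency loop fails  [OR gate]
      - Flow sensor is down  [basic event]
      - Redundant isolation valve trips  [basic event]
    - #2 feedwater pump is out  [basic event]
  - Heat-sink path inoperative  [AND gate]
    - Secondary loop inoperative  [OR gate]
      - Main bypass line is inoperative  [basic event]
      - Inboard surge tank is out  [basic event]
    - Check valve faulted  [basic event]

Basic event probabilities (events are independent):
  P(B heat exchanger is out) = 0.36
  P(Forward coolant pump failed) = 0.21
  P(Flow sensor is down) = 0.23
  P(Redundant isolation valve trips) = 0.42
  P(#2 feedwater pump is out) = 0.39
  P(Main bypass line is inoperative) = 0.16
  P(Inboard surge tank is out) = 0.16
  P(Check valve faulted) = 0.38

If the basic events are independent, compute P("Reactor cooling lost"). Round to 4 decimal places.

0.0965

P(Emergency loop fails) [OR] = 1 − (1−0.23) × (1−0.42) = 0.553400
P(Recirculation branch down) [OR] = 1 − (1−0.36) × (1−0.21) × (1−0.553400) × (1−0.39) = 0.862261
P(Secondary loop inoperative) [OR] = 1 − (1−0.16) × (1−0.16) = 0.294400
P(Heat-sink path inoperative) [AND] = 0.294400 × 0.38 = 0.111872
P(Reactor cooling lost) [AND] = 0.862261 × 0.111872 = 0.096463
Rounded to 4 decimal places: P(Reactor cooling lost) ≈ 0.0965.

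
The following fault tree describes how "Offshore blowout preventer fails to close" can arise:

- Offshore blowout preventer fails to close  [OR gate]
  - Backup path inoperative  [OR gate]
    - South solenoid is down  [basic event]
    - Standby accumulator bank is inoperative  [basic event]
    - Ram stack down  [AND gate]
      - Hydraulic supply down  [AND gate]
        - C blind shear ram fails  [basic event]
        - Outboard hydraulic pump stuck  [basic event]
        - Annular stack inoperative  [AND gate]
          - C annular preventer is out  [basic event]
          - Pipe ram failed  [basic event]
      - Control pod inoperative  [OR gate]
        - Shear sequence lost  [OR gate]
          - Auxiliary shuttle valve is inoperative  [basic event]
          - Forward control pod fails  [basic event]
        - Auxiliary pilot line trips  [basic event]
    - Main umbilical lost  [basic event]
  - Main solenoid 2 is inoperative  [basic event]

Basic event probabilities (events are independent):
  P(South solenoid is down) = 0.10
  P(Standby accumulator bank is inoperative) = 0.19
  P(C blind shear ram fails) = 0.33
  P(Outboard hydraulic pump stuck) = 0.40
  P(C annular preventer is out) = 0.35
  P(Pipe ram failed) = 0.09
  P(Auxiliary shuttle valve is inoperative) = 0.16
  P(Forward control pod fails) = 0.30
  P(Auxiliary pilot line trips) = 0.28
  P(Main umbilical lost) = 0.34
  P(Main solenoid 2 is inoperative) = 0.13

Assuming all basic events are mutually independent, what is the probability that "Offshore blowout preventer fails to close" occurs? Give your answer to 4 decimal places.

0.5824

P(Annular stack inoperative) [AND] = 0.35 × 0.09 = 0.031500
P(Hydraulic supply down) [AND] = 0.33 × 0.40 × 0.031500 = 0.004158
P(Shear sequence lost) [OR] = 1 − (1−0.16) × (1−0.30) = 0.412000
P(Control pod inoperative) [OR] = 1 − (1−0.412000) × (1−0.28) = 0.576640
P(Ram stack down) [AND] = 0.004158 × 0.576640 = 0.002398
P(Backup path inoperative) [OR] = 1 − (1−0.10) × (1−0.19) × (1−0.002398) × (1−0.34) = 0.520014
P(Offshore blowout preventer fails to close) [OR] = 1 − (1−0.520014) × (1−0.13) = 0.582412
Rounded to 4 decimal places: P(Offshore blowout preventer fails to close) ≈ 0.5824.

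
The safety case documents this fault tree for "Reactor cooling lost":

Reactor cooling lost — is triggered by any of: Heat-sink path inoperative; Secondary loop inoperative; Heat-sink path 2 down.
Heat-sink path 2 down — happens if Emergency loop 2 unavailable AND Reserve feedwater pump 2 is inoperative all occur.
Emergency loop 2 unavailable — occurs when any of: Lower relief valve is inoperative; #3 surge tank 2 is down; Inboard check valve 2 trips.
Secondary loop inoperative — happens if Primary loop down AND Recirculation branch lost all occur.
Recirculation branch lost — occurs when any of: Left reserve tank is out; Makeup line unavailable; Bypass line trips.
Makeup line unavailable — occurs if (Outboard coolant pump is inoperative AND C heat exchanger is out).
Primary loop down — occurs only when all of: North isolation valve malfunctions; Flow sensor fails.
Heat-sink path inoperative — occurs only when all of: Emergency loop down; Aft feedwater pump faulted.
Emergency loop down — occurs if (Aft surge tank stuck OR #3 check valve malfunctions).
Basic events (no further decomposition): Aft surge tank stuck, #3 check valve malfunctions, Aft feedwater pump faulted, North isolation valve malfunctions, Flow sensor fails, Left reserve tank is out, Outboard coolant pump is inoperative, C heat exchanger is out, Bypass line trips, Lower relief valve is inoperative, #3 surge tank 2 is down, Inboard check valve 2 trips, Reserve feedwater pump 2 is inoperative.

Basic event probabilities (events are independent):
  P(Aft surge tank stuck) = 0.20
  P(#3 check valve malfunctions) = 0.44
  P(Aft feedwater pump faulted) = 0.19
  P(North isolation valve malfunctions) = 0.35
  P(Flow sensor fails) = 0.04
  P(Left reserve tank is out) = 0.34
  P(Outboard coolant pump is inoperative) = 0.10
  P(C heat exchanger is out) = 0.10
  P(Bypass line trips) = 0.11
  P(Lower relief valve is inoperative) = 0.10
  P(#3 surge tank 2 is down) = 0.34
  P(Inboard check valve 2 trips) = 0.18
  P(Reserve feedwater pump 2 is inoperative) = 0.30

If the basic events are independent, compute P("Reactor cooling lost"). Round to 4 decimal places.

0.2471

P(Emergency loop down) [OR] = 1 − (1−0.20) × (1−0.44) = 0.552000
P(Heat-sink path inoperative) [AND] = 0.552000 × 0.19 = 0.104880
P(Primary loop down) [AND] = 0.35 × 0.04 = 0.014000
P(Makeup line unavailable) [AND] = 0.10 × 0.10 = 0.010000
P(Recirculation branch lost) [OR] = 1 − (1−0.34) × (1−0.010000) × (1−0.11) = 0.418474
P(Secondary loop inoperative) [AND] = 0.014000 × 0.418474 = 0.005859
P(Emergency loop 2 unavailable) [OR] = 1 − (1−0.10) × (1−0.34) × (1−0.18) = 0.512920
P(Heat-sink path 2 down) [AND] = 0.512920 × 0.30 = 0.153876
P(Reactor cooling lost) [OR] = 1 − (1−0.104880) × (1−0.005859) × (1−0.153876) = 0.247055
Rounded to 4 decimal places: P(Reactor cooling lost) ≈ 0.2471.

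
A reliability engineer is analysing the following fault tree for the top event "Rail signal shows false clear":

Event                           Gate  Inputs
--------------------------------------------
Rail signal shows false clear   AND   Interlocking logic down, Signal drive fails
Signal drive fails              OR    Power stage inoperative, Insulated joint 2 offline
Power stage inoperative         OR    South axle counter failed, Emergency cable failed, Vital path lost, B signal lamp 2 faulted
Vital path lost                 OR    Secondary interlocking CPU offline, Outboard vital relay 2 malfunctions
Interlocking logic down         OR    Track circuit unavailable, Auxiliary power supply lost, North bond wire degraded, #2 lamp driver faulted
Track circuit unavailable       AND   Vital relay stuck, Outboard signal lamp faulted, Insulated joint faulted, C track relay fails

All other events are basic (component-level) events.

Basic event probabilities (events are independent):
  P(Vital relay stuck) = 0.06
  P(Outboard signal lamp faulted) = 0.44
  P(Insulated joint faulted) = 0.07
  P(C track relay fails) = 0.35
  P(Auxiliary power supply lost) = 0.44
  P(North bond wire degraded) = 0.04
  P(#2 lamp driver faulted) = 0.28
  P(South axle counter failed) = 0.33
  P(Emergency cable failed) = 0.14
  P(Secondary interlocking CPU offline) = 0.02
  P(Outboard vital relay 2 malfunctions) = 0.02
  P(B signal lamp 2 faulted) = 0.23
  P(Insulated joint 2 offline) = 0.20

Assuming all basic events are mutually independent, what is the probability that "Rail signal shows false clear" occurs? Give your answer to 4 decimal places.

0.4042

P(Track circuit unavailable) [AND] = 0.06 × 0.44 × 0.07 × 0.35 = 0.000647
P(Interlocking logic down) [OR] = 1 − (1−0.000647) × (1−0.44) × (1−0.04) × (1−0.28) = 0.613178
P(Vital path lost) [OR] = 1 − (1−0.02) × (1−0.02) = 0.039600
P(Power stage inoperative) [OR] = 1 − (1−0.33) × (1−0.14) × (1−0.039600) × (1−0.23) = 0.573895
P(Signal drive fails) [OR] = 1 − (1−0.573895) × (1−0.20) = 0.659116
P(Rail signal shows false clear) [AND] = 0.613178 × 0.659116 = 0.404155
Rounded to 4 decimal places: P(Rail signal shows false clear) ≈ 0.4042.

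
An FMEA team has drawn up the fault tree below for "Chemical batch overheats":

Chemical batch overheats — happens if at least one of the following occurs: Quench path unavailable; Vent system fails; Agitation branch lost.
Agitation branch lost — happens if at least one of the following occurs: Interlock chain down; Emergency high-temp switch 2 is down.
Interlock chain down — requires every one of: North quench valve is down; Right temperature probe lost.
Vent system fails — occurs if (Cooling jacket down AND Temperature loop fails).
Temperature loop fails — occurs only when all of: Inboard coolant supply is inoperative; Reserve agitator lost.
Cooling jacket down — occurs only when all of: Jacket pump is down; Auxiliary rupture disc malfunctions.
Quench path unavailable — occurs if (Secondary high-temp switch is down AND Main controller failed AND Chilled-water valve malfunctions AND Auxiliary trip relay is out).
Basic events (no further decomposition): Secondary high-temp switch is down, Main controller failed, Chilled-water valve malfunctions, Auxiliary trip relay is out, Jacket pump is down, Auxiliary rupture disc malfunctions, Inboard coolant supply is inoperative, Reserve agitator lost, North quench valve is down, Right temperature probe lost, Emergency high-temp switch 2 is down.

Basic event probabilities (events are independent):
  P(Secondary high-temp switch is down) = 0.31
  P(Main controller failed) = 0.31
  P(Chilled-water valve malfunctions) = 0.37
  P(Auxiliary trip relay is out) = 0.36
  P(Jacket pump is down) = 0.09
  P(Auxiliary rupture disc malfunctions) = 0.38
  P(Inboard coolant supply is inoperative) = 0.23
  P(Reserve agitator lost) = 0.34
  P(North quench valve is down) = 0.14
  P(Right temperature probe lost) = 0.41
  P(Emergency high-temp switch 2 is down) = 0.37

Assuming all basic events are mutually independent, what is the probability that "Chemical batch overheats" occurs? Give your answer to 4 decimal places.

P(Quench path unavailable) [AND] = 0.31 × 0.31 × 0.37 × 0.36 = 0.012801
P(Cooling jacket down) [AND] = 0.09 × 0.38 = 0.034200
P(Temperature loop fails) [AND] = 0.23 × 0.34 = 0.078200
P(Vent system fails) [AND] = 0.034200 × 0.078200 = 0.002674
P(Interlock chain down) [AND] = 0.14 × 0.41 = 0.057400
P(Agitation branch lost) [OR] = 1 − (1−0.057400) × (1−0.37) = 0.406162
P(Chemical batch overheats) [OR] = 1 − (1−0.012801) × (1−0.002674) × (1−0.406162) = 0.415331
Rounded to 4 decimal places: P(Chemical batch overheats) ≈ 0.4153.

0.4153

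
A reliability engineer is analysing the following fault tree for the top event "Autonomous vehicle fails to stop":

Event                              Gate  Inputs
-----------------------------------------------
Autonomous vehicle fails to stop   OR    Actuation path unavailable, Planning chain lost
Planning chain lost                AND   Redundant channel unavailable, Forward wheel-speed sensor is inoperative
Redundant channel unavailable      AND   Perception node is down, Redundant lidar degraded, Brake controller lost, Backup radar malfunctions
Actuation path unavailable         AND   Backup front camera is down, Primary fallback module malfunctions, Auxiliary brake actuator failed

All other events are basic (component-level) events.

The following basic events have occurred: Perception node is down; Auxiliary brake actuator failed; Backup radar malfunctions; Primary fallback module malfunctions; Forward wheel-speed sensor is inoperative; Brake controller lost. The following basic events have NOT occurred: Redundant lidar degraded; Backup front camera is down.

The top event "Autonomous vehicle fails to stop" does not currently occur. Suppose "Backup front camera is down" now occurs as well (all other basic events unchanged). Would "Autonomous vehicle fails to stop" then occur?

Counterfactual: set "Backup front camera is down" to occurred.
Actuation path unavailable [AND]: Backup front camera is down=occurs, Primary fallback module malfunctions=occurs, Auxiliary brake actuator failed=occurs → all inputs occur → occurs.
Redundant channel unavailable [AND]: Perception node is down=occurs, Redundant lidar degraded=not, Brake controller lost=occurs, Backup radar malfunctions=occurs → not all inputs occur → does not occur.
Planning chain lost [AND]: Redundant channel unavailable=not, Forward wheel-speed sensor is inoperative=occurs → not all inputs occur → does not occur.
Autonomous vehicle fails to stop [OR]: Actuation path unavailable=occurs, Planning chain lost=not → at least one input occurs → occurs.

Yes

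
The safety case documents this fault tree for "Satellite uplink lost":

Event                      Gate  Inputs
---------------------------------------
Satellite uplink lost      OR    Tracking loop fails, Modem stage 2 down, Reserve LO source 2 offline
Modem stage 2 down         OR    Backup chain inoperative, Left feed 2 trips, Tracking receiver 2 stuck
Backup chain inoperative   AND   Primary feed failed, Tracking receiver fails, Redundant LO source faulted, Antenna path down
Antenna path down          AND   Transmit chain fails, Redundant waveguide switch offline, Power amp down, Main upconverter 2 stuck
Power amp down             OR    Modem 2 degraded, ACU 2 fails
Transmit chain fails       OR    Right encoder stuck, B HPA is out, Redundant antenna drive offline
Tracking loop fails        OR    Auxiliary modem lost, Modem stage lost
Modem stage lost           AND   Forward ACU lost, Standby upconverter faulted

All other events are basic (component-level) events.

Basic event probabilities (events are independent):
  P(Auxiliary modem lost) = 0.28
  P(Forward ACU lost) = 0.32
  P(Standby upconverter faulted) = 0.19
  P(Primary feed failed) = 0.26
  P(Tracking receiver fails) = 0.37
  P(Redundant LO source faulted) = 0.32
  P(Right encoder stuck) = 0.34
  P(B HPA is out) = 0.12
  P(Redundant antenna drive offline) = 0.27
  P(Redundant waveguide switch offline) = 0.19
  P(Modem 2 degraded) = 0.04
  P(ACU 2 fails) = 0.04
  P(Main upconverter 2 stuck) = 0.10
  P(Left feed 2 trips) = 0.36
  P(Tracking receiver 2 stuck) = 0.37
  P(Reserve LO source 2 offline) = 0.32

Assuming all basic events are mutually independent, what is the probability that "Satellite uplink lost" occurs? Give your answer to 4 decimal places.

0.8146

P(Modem stage lost) [AND] = 0.32 × 0.19 = 0.060800
P(Tracking loop fails) [OR] = 1 − (1−0.28) × (1−0.060800) = 0.323776
P(Transmit chain fails) [OR] = 1 − (1−0.34) × (1−0.12) × (1−0.27) = 0.576016
P(Power amp down) [OR] = 1 − (1−0.04) × (1−0.04) = 0.078400
P(Antenna path down) [AND] = 0.576016 × 0.19 × 0.078400 × 0.10 = 0.000858
P(Backup chain inoperative) [AND] = 0.26 × 0.37 × 0.32 × 0.000858 = 0.000026
P(Modem stage 2 down) [OR] = 1 − (1−0.000026) × (1−0.36) × (1−0.37) = 0.596810
P(Satellite uplink lost) [OR] = 1 − (1−0.323776) × (1−0.596810) × (1−0.32) = 0.814600
Rounded to 4 decimal places: P(Satellite uplink lost) ≈ 0.8146.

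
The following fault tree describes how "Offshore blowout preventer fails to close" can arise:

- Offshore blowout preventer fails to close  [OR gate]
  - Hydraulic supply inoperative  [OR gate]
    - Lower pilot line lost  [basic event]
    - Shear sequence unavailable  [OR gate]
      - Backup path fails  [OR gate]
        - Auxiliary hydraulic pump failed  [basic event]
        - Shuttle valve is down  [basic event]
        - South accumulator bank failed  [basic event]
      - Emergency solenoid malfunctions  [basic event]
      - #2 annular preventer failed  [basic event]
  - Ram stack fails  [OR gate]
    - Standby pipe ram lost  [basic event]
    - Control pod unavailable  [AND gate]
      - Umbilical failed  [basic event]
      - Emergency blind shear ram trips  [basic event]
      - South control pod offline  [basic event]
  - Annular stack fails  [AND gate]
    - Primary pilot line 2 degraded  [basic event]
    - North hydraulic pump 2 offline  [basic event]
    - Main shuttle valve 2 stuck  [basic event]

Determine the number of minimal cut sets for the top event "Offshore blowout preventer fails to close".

Backup path fails [OR]: union of children's cut sets → 3 cut set(s).
Shear sequence unavailable [OR]: union of children's cut sets → 5 cut set(s).
Hydraulic supply inoperative [OR]: union of children's cut sets → 6 cut set(s).
Control pod unavailable [AND]: one cut set from each child combined → 1 × 1 × 1 = 1 cut set(s).
Ram stack fails [OR]: union of children's cut sets → 2 cut set(s).
Annular stack fails [AND]: one cut set from each child combined → 1 × 1 × 1 = 1 cut set(s).
Offshore blowout preventer fails to close [OR]: union of children's cut sets → 9 cut set(s).
Minimal cut sets: {Lower pilot line lost}; {Auxiliary hydraulic pump failed}; {Shuttle valve is down}; {South accumulator bank failed}; {Emergency solenoid malfunctions}; {#2 annular preventer failed}; {Standby pipe ram lost}; {Emergency blind shear ram trips, South control pod offline, Umbilical failed}; {Main shuttle valve 2 stuck, North hydraulic pump 2 offline, Primary pilot line 2 degraded}.

9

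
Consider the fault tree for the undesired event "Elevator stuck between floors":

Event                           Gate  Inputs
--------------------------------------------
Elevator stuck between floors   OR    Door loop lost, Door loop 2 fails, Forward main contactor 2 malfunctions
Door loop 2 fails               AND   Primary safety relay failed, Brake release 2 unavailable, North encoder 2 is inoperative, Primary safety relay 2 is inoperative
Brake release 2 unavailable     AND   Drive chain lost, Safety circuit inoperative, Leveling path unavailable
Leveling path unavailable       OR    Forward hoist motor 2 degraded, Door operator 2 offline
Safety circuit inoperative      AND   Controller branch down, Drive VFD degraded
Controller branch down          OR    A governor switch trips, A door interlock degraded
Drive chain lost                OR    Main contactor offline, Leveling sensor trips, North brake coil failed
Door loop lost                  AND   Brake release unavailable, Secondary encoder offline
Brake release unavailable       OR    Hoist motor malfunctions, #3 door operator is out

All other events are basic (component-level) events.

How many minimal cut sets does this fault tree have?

15

Brake release unavailable [OR]: union of children's cut sets → 2 cut set(s).
Door loop lost [AND]: one cut set from each child combined → 2 × 1 = 2 cut set(s).
Drive chain lost [OR]: union of children's cut sets → 3 cut set(s).
Controller branch down [OR]: union of children's cut sets → 2 cut set(s).
Safety circuit inoperative [AND]: one cut set from each child combined → 2 × 1 = 2 cut set(s).
Leveling path unavailable [OR]: union of children's cut sets → 2 cut set(s).
Brake release 2 unavailable [AND]: one cut set from each child combined → 3 × 2 × 2 = 12 cut set(s).
Door loop 2 fails [AND]: one cut set from each child combined → 1 × 12 × 1 × 1 = 12 cut set(s).
Elevator stuck between floors [OR]: union of children's cut sets → 15 cut set(s).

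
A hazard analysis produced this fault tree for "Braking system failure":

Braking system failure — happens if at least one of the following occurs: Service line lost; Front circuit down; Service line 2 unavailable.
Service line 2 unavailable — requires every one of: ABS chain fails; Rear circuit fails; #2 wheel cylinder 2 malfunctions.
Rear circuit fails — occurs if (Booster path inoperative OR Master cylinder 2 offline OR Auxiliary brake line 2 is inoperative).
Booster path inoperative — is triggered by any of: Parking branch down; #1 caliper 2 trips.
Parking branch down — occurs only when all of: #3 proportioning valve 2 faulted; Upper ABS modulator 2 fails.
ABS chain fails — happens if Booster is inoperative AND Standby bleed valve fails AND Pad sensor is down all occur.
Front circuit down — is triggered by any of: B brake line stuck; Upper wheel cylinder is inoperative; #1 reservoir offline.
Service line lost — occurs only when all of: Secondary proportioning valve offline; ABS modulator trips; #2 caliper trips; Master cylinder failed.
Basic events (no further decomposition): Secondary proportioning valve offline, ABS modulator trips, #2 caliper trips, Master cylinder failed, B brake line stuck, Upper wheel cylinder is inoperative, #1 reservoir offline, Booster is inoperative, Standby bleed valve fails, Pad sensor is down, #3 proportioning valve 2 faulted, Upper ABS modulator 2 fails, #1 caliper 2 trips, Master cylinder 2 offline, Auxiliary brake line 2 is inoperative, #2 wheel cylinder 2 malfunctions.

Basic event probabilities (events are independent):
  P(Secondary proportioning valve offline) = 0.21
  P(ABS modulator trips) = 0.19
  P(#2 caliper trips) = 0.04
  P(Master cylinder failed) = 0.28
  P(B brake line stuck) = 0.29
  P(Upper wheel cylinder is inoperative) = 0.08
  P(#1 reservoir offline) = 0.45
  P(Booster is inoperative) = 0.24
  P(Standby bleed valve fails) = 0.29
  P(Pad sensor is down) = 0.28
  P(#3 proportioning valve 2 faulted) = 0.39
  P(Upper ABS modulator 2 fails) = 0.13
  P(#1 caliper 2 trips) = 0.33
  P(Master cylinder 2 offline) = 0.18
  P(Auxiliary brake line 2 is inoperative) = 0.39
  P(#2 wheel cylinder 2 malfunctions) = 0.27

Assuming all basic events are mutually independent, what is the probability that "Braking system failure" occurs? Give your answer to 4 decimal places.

P(Service line lost) [AND] = 0.21 × 0.19 × 0.04 × 0.28 = 0.000447
P(Front circuit down) [OR] = 1 − (1−0.29) × (1−0.08) × (1−0.45) = 0.640740
P(ABS chain fails) [AND] = 0.24 × 0.29 × 0.28 = 0.019488
P(Parking branch down) [AND] = 0.39 × 0.13 = 0.050700
P(Booster path inoperative) [OR] = 1 − (1−0.050700) × (1−0.33) = 0.363969
P(Rear circuit fails) [OR] = 1 − (1−0.363969) × (1−0.18) × (1−0.39) = 0.681857
P(Service line 2 unavailable) [AND] = 0.019488 × 0.681857 × 0.27 = 0.003588
P(Braking system failure) [OR] = 1 − (1−0.000447) × (1−0.640740) × (1−0.003588) = 0.642189
Rounded to 4 decimal places: P(Braking system failure) ≈ 0.6422.

0.6422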